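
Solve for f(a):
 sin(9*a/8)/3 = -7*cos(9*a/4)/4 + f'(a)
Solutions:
 f(a) = C1 + 7*sin(9*a/4)/9 - 8*cos(9*a/8)/27


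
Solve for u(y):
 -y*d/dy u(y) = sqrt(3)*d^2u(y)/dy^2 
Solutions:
 u(y) = C1 + C2*erf(sqrt(2)*3^(3/4)*y/6)


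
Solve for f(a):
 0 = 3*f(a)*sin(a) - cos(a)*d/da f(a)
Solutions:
 f(a) = C1/cos(a)^3


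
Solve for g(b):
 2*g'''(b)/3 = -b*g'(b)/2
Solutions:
 g(b) = C1 + Integral(C2*airyai(-6^(1/3)*b/2) + C3*airybi(-6^(1/3)*b/2), b)


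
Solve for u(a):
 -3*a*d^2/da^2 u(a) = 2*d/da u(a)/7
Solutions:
 u(a) = C1 + C2*a^(19/21)


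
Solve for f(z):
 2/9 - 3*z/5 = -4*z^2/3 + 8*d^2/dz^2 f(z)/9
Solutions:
 f(z) = C1 + C2*z + z^4/8 - 9*z^3/80 + z^2/8


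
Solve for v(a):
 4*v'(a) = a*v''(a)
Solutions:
 v(a) = C1 + C2*a^5


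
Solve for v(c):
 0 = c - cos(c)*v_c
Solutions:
 v(c) = C1 + Integral(c/cos(c), c)


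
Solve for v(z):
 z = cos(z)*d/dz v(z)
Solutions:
 v(z) = C1 + Integral(z/cos(z), z)


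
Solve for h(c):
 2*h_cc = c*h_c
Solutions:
 h(c) = C1 + C2*erfi(c/2)


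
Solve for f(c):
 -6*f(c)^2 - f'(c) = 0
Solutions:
 f(c) = 1/(C1 + 6*c)


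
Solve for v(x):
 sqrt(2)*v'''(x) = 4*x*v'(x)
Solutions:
 v(x) = C1 + Integral(C2*airyai(sqrt(2)*x) + C3*airybi(sqrt(2)*x), x)


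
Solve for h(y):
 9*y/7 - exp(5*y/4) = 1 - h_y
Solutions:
 h(y) = C1 - 9*y^2/14 + y + 4*exp(5*y/4)/5


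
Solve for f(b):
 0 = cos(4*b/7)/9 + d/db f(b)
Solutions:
 f(b) = C1 - 7*sin(4*b/7)/36


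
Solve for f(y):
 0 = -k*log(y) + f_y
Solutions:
 f(y) = C1 + k*y*log(y) - k*y


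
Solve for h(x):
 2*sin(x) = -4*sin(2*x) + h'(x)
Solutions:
 h(x) = C1 + 4*sin(x)^2 - 2*cos(x)


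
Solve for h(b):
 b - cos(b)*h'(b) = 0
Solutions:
 h(b) = C1 + Integral(b/cos(b), b)


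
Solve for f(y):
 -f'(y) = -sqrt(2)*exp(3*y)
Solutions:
 f(y) = C1 + sqrt(2)*exp(3*y)/3


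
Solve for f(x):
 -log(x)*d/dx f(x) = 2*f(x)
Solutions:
 f(x) = C1*exp(-2*li(x))


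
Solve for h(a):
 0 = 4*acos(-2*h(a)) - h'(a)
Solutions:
 Integral(1/acos(-2*_y), (_y, h(a))) = C1 + 4*a


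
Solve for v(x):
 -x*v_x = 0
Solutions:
 v(x) = C1


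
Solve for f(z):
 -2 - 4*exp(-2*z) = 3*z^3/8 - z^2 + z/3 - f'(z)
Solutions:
 f(z) = C1 + 3*z^4/32 - z^3/3 + z^2/6 + 2*z - 2*exp(-2*z)


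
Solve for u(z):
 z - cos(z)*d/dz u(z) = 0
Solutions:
 u(z) = C1 + Integral(z/cos(z), z)


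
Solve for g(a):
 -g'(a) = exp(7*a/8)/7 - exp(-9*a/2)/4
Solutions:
 g(a) = C1 - 8*exp(7*a/8)/49 - exp(-9*a/2)/18


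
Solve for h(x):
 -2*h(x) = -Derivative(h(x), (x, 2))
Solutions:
 h(x) = C1*exp(-sqrt(2)*x) + C2*exp(sqrt(2)*x)


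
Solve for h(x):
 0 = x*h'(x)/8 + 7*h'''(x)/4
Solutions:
 h(x) = C1 + Integral(C2*airyai(-14^(2/3)*x/14) + C3*airybi(-14^(2/3)*x/14), x)


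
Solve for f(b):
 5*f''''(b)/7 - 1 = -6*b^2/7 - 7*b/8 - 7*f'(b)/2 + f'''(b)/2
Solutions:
 f(b) = C1 + C2*exp(b*(7*7^(1/3)/(60*sqrt(501) + 1343)^(1/3) + 14 + 7^(2/3)*(60*sqrt(501) + 1343)^(1/3))/60)*sin(sqrt(3)*7^(1/3)*b*(-7^(1/3)*(60*sqrt(501) + 1343)^(1/3) + 7/(60*sqrt(501) + 1343)^(1/3))/60) + C3*exp(b*(7*7^(1/3)/(60*sqrt(501) + 1343)^(1/3) + 14 + 7^(2/3)*(60*sqrt(501) + 1343)^(1/3))/60)*cos(sqrt(3)*7^(1/3)*b*(-7^(1/3)*(60*sqrt(501) + 1343)^(1/3) + 7/(60*sqrt(501) + 1343)^(1/3))/60) + C4*exp(b*(-7^(2/3)*(60*sqrt(501) + 1343)^(1/3) - 7*7^(1/3)/(60*sqrt(501) + 1343)^(1/3) + 7)/30) - 4*b^3/49 - b^2/8 + 74*b/343


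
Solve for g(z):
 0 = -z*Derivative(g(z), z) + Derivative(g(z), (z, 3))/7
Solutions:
 g(z) = C1 + Integral(C2*airyai(7^(1/3)*z) + C3*airybi(7^(1/3)*z), z)


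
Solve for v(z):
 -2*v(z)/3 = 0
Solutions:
 v(z) = 0


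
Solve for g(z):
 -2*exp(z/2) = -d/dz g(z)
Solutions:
 g(z) = C1 + 4*exp(z/2)


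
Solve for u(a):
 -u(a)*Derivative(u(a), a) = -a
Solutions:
 u(a) = -sqrt(C1 + a^2)
 u(a) = sqrt(C1 + a^2)


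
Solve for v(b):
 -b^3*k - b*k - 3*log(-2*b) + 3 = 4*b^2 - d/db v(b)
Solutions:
 v(b) = C1 + b^4*k/4 + 4*b^3/3 + b^2*k/2 + 3*b*log(-b) + 3*b*(-2 + log(2))


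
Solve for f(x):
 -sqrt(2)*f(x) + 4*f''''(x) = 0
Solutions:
 f(x) = C1*exp(-2^(5/8)*x/2) + C2*exp(2^(5/8)*x/2) + C3*sin(2^(5/8)*x/2) + C4*cos(2^(5/8)*x/2)


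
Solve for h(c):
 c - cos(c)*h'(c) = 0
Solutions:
 h(c) = C1 + Integral(c/cos(c), c)


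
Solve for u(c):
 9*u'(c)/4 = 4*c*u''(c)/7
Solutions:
 u(c) = C1 + C2*c^(79/16)


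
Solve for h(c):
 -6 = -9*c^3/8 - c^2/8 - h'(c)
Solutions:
 h(c) = C1 - 9*c^4/32 - c^3/24 + 6*c


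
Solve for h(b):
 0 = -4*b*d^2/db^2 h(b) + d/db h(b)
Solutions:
 h(b) = C1 + C2*b^(5/4)


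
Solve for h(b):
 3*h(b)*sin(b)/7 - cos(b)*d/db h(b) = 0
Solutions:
 h(b) = C1/cos(b)^(3/7)


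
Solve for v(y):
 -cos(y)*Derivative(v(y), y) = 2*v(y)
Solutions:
 v(y) = C1*(sin(y) - 1)/(sin(y) + 1)


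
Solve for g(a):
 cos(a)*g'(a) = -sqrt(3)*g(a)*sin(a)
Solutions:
 g(a) = C1*cos(a)^(sqrt(3))


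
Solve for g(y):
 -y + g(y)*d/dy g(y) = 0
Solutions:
 g(y) = -sqrt(C1 + y^2)
 g(y) = sqrt(C1 + y^2)


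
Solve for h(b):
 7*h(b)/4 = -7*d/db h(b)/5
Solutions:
 h(b) = C1*exp(-5*b/4)


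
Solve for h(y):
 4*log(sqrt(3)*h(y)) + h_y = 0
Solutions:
 Integral(1/(2*log(_y) + log(3)), (_y, h(y)))/2 = C1 - y


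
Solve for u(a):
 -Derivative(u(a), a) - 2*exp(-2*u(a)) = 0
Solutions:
 u(a) = log(-sqrt(C1 - 4*a))
 u(a) = log(C1 - 4*a)/2


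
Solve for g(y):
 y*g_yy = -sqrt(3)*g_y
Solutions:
 g(y) = C1 + C2*y^(1 - sqrt(3))


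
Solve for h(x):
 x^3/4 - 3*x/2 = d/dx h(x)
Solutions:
 h(x) = C1 + x^4/16 - 3*x^2/4


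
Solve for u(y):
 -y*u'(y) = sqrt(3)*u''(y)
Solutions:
 u(y) = C1 + C2*erf(sqrt(2)*3^(3/4)*y/6)


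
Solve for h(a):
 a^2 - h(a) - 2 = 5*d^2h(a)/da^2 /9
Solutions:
 h(a) = C1*sin(3*sqrt(5)*a/5) + C2*cos(3*sqrt(5)*a/5) + a^2 - 28/9


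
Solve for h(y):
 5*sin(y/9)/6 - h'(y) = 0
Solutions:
 h(y) = C1 - 15*cos(y/9)/2


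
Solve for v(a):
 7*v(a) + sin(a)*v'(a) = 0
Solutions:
 v(a) = C1*sqrt(cos(a) + 1)*(cos(a)^3 + 3*cos(a)^2 + 3*cos(a) + 1)/(sqrt(cos(a) - 1)*(cos(a)^3 - 3*cos(a)^2 + 3*cos(a) - 1))


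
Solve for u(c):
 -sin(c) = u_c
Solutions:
 u(c) = C1 + cos(c)


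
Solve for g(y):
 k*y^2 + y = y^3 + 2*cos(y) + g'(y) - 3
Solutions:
 g(y) = C1 + k*y^3/3 - y^4/4 + y^2/2 + 3*y - 2*sin(y)


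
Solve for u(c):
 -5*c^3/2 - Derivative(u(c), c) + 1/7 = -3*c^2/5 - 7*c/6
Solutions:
 u(c) = C1 - 5*c^4/8 + c^3/5 + 7*c^2/12 + c/7


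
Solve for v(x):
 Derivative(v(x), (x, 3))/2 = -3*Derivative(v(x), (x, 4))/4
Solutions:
 v(x) = C1 + C2*x + C3*x^2 + C4*exp(-2*x/3)


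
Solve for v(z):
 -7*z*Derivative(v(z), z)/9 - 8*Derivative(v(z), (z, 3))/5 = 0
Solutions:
 v(z) = C1 + Integral(C2*airyai(-105^(1/3)*z/6) + C3*airybi(-105^(1/3)*z/6), z)


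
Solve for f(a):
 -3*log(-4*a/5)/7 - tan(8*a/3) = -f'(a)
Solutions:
 f(a) = C1 + 3*a*log(-a)/7 - 3*a*log(5)/7 - 3*a/7 + 6*a*log(2)/7 - 3*log(cos(8*a/3))/8


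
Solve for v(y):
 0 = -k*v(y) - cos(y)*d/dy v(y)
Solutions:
 v(y) = C1*exp(k*(log(sin(y) - 1) - log(sin(y) + 1))/2)


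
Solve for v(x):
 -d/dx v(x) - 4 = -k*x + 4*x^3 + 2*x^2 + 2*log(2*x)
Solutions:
 v(x) = C1 + k*x^2/2 - x^4 - 2*x^3/3 - 2*x*log(x) - 2*x - x*log(4)


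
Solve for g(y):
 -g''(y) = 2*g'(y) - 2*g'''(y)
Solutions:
 g(y) = C1 + C2*exp(y*(1 - sqrt(17))/4) + C3*exp(y*(1 + sqrt(17))/4)


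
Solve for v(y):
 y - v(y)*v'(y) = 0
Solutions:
 v(y) = -sqrt(C1 + y^2)
 v(y) = sqrt(C1 + y^2)


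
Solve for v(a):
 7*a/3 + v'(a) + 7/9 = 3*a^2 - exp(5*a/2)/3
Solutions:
 v(a) = C1 + a^3 - 7*a^2/6 - 7*a/9 - 2*exp(5*a/2)/15


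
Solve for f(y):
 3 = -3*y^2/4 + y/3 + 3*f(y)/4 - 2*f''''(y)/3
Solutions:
 f(y) = C1*exp(-2^(1/4)*sqrt(3)*y/2) + C2*exp(2^(1/4)*sqrt(3)*y/2) + C3*sin(2^(1/4)*sqrt(3)*y/2) + C4*cos(2^(1/4)*sqrt(3)*y/2) + y^2 - 4*y/9 + 4


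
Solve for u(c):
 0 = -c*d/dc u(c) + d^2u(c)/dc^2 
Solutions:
 u(c) = C1 + C2*erfi(sqrt(2)*c/2)


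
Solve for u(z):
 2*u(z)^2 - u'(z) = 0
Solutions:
 u(z) = -1/(C1 + 2*z)


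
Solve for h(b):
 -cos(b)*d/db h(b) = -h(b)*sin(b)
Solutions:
 h(b) = C1/cos(b)


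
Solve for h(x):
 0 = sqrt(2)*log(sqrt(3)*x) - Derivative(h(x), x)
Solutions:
 h(x) = C1 + sqrt(2)*x*log(x) - sqrt(2)*x + sqrt(2)*x*log(3)/2


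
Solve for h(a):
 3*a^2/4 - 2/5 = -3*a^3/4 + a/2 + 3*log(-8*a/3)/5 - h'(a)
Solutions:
 h(a) = C1 - 3*a^4/16 - a^3/4 + a^2/4 + 3*a*log(-a)/5 + a*(-3*log(3) - 1 + 9*log(2))/5


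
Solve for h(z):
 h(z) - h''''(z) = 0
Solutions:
 h(z) = C1*exp(-z) + C2*exp(z) + C3*sin(z) + C4*cos(z)


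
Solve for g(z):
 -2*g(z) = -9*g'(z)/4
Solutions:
 g(z) = C1*exp(8*z/9)


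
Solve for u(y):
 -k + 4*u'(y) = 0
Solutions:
 u(y) = C1 + k*y/4


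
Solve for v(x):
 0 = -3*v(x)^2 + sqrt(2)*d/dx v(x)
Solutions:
 v(x) = -2/(C1 + 3*sqrt(2)*x)


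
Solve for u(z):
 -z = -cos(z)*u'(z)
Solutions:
 u(z) = C1 + Integral(z/cos(z), z)


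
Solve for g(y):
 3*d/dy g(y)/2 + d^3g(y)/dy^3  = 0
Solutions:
 g(y) = C1 + C2*sin(sqrt(6)*y/2) + C3*cos(sqrt(6)*y/2)


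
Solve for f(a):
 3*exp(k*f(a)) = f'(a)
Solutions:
 f(a) = Piecewise((log(-1/(C1*k + 3*a*k))/k, Ne(k, 0)), (nan, True))
 f(a) = Piecewise((C1 + 3*a, Eq(k, 0)), (nan, True))


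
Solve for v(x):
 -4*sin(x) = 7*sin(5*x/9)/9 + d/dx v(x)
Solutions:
 v(x) = C1 + 7*cos(5*x/9)/5 + 4*cos(x)


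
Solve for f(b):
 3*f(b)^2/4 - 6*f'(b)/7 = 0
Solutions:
 f(b) = -8/(C1 + 7*b)


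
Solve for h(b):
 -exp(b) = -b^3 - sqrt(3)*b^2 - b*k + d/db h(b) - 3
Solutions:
 h(b) = C1 + b^4/4 + sqrt(3)*b^3/3 + b^2*k/2 + 3*b - exp(b)


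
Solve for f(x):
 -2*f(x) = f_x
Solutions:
 f(x) = C1*exp(-2*x)


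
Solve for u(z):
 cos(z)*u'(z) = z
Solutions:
 u(z) = C1 + Integral(z/cos(z), z)


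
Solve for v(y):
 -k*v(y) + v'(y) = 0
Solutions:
 v(y) = C1*exp(k*y)


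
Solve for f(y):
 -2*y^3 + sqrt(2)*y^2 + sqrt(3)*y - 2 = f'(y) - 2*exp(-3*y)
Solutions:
 f(y) = C1 - y^4/2 + sqrt(2)*y^3/3 + sqrt(3)*y^2/2 - 2*y - 2*exp(-3*y)/3


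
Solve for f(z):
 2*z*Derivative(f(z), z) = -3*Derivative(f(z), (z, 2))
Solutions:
 f(z) = C1 + C2*erf(sqrt(3)*z/3)


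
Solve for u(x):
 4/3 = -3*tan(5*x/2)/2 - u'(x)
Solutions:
 u(x) = C1 - 4*x/3 + 3*log(cos(5*x/2))/5


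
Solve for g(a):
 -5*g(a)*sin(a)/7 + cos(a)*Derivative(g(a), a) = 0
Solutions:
 g(a) = C1/cos(a)^(5/7)


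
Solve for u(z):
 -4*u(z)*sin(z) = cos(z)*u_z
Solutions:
 u(z) = C1*cos(z)^4


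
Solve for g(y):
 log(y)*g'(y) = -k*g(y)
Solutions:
 g(y) = C1*exp(-k*li(y))


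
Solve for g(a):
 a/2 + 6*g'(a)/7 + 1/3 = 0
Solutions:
 g(a) = C1 - 7*a^2/24 - 7*a/18


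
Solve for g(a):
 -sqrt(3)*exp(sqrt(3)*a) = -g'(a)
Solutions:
 g(a) = C1 + exp(sqrt(3)*a)


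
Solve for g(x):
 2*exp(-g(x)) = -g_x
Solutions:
 g(x) = log(C1 - 2*x)


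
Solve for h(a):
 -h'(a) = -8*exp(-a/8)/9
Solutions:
 h(a) = C1 - 64*exp(-a/8)/9


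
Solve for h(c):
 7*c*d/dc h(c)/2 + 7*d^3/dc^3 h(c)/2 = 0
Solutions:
 h(c) = C1 + Integral(C2*airyai(-c) + C3*airybi(-c), c)


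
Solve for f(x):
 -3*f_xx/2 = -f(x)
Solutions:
 f(x) = C1*exp(-sqrt(6)*x/3) + C2*exp(sqrt(6)*x/3)


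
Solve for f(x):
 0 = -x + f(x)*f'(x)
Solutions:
 f(x) = -sqrt(C1 + x^2)
 f(x) = sqrt(C1 + x^2)


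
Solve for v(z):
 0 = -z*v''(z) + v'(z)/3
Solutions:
 v(z) = C1 + C2*z^(4/3)


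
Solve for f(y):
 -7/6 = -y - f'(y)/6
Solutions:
 f(y) = C1 - 3*y^2 + 7*y


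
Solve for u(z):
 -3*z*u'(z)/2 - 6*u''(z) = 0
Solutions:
 u(z) = C1 + C2*erf(sqrt(2)*z/4)


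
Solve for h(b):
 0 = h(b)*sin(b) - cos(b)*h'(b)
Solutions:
 h(b) = C1/cos(b)


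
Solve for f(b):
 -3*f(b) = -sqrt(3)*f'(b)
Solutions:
 f(b) = C1*exp(sqrt(3)*b)


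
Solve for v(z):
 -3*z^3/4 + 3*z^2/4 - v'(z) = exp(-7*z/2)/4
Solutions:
 v(z) = C1 - 3*z^4/16 + z^3/4 + exp(-7*z/2)/14


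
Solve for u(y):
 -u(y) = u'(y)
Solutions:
 u(y) = C1*exp(-y)


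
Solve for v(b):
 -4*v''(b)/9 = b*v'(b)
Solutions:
 v(b) = C1 + C2*erf(3*sqrt(2)*b/4)


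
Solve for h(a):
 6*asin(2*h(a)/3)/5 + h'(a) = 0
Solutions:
 Integral(1/asin(2*_y/3), (_y, h(a))) = C1 - 6*a/5


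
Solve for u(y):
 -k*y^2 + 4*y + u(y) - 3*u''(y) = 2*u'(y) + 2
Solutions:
 u(y) = C1*exp(-y) + C2*exp(y/3) + k*y^2 + 4*k*y + 14*k - 4*y - 6


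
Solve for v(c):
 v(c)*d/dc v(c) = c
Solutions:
 v(c) = -sqrt(C1 + c^2)
 v(c) = sqrt(C1 + c^2)


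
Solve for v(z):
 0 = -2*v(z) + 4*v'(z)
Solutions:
 v(z) = C1*exp(z/2)


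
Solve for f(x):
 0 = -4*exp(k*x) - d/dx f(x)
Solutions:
 f(x) = C1 - 4*exp(k*x)/k


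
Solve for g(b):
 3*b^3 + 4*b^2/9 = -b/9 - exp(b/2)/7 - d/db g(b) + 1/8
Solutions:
 g(b) = C1 - 3*b^4/4 - 4*b^3/27 - b^2/18 + b/8 - 2*exp(b/2)/7


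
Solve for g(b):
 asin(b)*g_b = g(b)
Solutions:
 g(b) = C1*exp(Integral(1/asin(b), b))


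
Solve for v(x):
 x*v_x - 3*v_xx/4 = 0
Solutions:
 v(x) = C1 + C2*erfi(sqrt(6)*x/3)


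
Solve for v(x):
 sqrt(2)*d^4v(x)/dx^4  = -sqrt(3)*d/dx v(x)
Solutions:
 v(x) = C1 + C4*exp(-2^(5/6)*3^(1/6)*x/2) + (C2*sin(2^(5/6)*3^(2/3)*x/4) + C3*cos(2^(5/6)*3^(2/3)*x/4))*exp(2^(5/6)*3^(1/6)*x/4)


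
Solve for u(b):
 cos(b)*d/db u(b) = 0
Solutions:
 u(b) = C1


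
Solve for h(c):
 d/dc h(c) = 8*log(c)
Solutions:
 h(c) = C1 + 8*c*log(c) - 8*c


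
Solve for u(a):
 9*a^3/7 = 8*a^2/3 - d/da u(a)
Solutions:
 u(a) = C1 - 9*a^4/28 + 8*a^3/9


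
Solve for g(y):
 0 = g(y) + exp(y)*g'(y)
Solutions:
 g(y) = C1*exp(exp(-y))


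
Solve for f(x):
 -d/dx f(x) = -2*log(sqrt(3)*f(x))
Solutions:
 -Integral(1/(2*log(_y) + log(3)), (_y, f(x))) = C1 - x


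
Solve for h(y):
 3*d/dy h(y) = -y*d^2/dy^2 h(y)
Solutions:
 h(y) = C1 + C2/y^2


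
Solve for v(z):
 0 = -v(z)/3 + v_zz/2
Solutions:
 v(z) = C1*exp(-sqrt(6)*z/3) + C2*exp(sqrt(6)*z/3)


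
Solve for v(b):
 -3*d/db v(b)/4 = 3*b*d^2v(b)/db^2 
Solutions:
 v(b) = C1 + C2*b^(3/4)


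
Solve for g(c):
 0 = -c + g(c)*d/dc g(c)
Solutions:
 g(c) = -sqrt(C1 + c^2)
 g(c) = sqrt(C1 + c^2)


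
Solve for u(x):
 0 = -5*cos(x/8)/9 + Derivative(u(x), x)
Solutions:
 u(x) = C1 + 40*sin(x/8)/9


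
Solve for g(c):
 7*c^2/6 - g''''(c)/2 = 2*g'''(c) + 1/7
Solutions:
 g(c) = C1 + C2*c + C3*c^2 + C4*exp(-4*c) + 7*c^5/720 - 7*c^4/576 + c^3/4032


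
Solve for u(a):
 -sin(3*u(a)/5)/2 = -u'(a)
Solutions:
 -a/2 + 5*log(cos(3*u(a)/5) - 1)/6 - 5*log(cos(3*u(a)/5) + 1)/6 = C1


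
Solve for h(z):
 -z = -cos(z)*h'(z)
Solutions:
 h(z) = C1 + Integral(z/cos(z), z)


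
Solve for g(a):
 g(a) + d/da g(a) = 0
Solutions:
 g(a) = C1*exp(-a)


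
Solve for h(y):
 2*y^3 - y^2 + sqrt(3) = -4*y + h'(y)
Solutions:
 h(y) = C1 + y^4/2 - y^3/3 + 2*y^2 + sqrt(3)*y


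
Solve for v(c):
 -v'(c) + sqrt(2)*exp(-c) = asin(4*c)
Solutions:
 v(c) = C1 - c*asin(4*c) - sqrt(1 - 16*c^2)/4 - sqrt(2)*exp(-c)


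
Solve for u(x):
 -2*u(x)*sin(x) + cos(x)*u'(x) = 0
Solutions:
 u(x) = C1/cos(x)^2


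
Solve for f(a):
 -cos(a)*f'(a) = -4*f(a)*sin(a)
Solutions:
 f(a) = C1/cos(a)^4


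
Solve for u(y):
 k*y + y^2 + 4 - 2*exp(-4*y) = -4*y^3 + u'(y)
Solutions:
 u(y) = C1 + k*y^2/2 + y^4 + y^3/3 + 4*y + exp(-4*y)/2


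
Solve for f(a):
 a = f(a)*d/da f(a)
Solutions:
 f(a) = -sqrt(C1 + a^2)
 f(a) = sqrt(C1 + a^2)


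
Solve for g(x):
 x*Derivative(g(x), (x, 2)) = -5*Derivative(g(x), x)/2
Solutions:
 g(x) = C1 + C2/x^(3/2)


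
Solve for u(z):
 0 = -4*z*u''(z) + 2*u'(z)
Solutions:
 u(z) = C1 + C2*z^(3/2)


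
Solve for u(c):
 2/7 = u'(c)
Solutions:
 u(c) = C1 + 2*c/7


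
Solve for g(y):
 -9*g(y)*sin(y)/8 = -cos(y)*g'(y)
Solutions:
 g(y) = C1/cos(y)^(9/8)


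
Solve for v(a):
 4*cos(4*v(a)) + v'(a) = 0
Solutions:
 v(a) = -asin((C1 + exp(32*a))/(C1 - exp(32*a)))/4 + pi/4
 v(a) = asin((C1 + exp(32*a))/(C1 - exp(32*a)))/4


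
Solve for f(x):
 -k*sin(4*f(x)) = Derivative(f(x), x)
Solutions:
 f(x) = -acos((-C1 - exp(8*k*x))/(C1 - exp(8*k*x)))/4 + pi/2
 f(x) = acos((-C1 - exp(8*k*x))/(C1 - exp(8*k*x)))/4


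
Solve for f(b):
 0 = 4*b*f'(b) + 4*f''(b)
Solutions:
 f(b) = C1 + C2*erf(sqrt(2)*b/2)


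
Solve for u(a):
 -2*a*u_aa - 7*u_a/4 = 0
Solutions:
 u(a) = C1 + C2*a^(1/8)


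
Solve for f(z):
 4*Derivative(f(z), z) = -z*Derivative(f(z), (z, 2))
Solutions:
 f(z) = C1 + C2/z^3


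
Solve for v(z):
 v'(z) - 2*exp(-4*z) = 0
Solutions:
 v(z) = C1 - exp(-4*z)/2


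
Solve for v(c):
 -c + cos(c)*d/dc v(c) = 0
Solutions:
 v(c) = C1 + Integral(c/cos(c), c)


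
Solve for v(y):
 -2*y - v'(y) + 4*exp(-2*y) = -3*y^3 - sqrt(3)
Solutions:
 v(y) = C1 + 3*y^4/4 - y^2 + sqrt(3)*y - 2*exp(-2*y)


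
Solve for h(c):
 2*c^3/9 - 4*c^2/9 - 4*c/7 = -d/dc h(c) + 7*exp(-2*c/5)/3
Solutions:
 h(c) = C1 - c^4/18 + 4*c^3/27 + 2*c^2/7 - 35*exp(-2*c/5)/6


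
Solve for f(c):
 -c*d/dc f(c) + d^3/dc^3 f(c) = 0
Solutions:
 f(c) = C1 + Integral(C2*airyai(c) + C3*airybi(c), c)


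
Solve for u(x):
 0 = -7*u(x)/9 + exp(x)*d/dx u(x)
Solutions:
 u(x) = C1*exp(-7*exp(-x)/9)


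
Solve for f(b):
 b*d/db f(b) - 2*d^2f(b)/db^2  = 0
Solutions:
 f(b) = C1 + C2*erfi(b/2)


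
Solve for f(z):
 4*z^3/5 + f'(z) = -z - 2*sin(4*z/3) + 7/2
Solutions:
 f(z) = C1 - z^4/5 - z^2/2 + 7*z/2 + 3*cos(4*z/3)/2


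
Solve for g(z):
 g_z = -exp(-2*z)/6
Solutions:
 g(z) = C1 + exp(-2*z)/12


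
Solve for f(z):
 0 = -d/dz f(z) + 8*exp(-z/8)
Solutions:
 f(z) = C1 - 64*exp(-z/8)


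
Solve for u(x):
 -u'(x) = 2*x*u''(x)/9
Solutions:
 u(x) = C1 + C2/x^(7/2)


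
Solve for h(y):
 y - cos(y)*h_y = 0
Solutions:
 h(y) = C1 + Integral(y/cos(y), y)


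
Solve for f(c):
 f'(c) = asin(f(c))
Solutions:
 Integral(1/asin(_y), (_y, f(c))) = C1 + c


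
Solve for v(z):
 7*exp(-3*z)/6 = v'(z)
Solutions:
 v(z) = C1 - 7*exp(-3*z)/18


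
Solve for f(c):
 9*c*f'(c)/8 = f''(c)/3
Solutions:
 f(c) = C1 + C2*erfi(3*sqrt(3)*c/4)


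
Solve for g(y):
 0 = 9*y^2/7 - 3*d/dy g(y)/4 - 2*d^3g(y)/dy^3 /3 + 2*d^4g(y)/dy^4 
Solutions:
 g(y) = C1 + C2*exp(y*(-2^(2/3)*(27*sqrt(6657) + 2203)^(1/3) - 8*2^(1/3)/(27*sqrt(6657) + 2203)^(1/3) + 8)/72)*sin(2^(1/3)*sqrt(3)*y*(-2^(1/3)*(27*sqrt(6657) + 2203)^(1/3) + 8/(27*sqrt(6657) + 2203)^(1/3))/72) + C3*exp(y*(-2^(2/3)*(27*sqrt(6657) + 2203)^(1/3) - 8*2^(1/3)/(27*sqrt(6657) + 2203)^(1/3) + 8)/72)*cos(2^(1/3)*sqrt(3)*y*(-2^(1/3)*(27*sqrt(6657) + 2203)^(1/3) + 8/(27*sqrt(6657) + 2203)^(1/3))/72) + C4*exp(y*(8*2^(1/3)/(27*sqrt(6657) + 2203)^(1/3) + 4 + 2^(2/3)*(27*sqrt(6657) + 2203)^(1/3))/36) + 4*y^3/7 - 64*y/21


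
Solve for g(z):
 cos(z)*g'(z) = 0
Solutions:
 g(z) = C1


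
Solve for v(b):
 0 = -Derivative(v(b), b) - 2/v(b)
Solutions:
 v(b) = -sqrt(C1 - 4*b)
 v(b) = sqrt(C1 - 4*b)


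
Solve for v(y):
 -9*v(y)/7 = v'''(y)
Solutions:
 v(y) = C3*exp(-21^(2/3)*y/7) + (C1*sin(3*3^(1/6)*7^(2/3)*y/14) + C2*cos(3*3^(1/6)*7^(2/3)*y/14))*exp(21^(2/3)*y/14)


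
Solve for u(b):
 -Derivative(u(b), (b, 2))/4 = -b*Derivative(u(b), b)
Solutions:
 u(b) = C1 + C2*erfi(sqrt(2)*b)


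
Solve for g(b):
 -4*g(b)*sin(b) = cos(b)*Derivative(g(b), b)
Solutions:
 g(b) = C1*cos(b)^4


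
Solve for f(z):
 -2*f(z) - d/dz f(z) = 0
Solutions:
 f(z) = C1*exp(-2*z)


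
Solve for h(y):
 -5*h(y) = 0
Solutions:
 h(y) = 0


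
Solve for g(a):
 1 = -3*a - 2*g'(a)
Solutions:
 g(a) = C1 - 3*a^2/4 - a/2


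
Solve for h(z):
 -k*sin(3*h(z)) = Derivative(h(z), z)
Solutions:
 h(z) = -acos((-C1 - exp(6*k*z))/(C1 - exp(6*k*z)))/3 + 2*pi/3
 h(z) = acos((-C1 - exp(6*k*z))/(C1 - exp(6*k*z)))/3


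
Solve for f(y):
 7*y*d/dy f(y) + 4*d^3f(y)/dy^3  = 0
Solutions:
 f(y) = C1 + Integral(C2*airyai(-14^(1/3)*y/2) + C3*airybi(-14^(1/3)*y/2), y)


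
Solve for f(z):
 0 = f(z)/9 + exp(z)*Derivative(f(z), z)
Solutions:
 f(z) = C1*exp(exp(-z)/9)


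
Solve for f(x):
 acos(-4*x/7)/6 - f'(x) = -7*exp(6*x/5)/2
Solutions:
 f(x) = C1 + x*acos(-4*x/7)/6 + sqrt(49 - 16*x^2)/24 + 35*exp(6*x/5)/12


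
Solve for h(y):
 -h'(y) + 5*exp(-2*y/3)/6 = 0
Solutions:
 h(y) = C1 - 5*exp(-2*y/3)/4


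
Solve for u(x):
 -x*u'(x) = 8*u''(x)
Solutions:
 u(x) = C1 + C2*erf(x/4)


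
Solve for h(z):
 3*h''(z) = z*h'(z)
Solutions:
 h(z) = C1 + C2*erfi(sqrt(6)*z/6)


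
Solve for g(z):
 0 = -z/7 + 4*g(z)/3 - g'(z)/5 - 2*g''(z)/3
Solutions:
 g(z) = C1*exp(z*(-3 + sqrt(809))/20) + C2*exp(-z*(3 + sqrt(809))/20) + 3*z/28 + 9/560


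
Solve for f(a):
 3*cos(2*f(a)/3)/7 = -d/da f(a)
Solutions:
 3*a/7 - 3*log(sin(2*f(a)/3) - 1)/4 + 3*log(sin(2*f(a)/3) + 1)/4 = C1


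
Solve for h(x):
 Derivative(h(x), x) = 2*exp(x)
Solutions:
 h(x) = C1 + 2*exp(x)


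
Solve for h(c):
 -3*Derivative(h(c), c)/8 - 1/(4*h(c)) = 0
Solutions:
 h(c) = -sqrt(C1 - 12*c)/3
 h(c) = sqrt(C1 - 12*c)/3


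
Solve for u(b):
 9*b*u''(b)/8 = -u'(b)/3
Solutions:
 u(b) = C1 + C2*b^(19/27)


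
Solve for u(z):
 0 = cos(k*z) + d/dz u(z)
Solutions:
 u(z) = C1 - sin(k*z)/k


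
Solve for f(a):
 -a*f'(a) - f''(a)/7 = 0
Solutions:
 f(a) = C1 + C2*erf(sqrt(14)*a/2)


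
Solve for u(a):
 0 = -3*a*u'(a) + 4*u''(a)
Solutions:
 u(a) = C1 + C2*erfi(sqrt(6)*a/4)


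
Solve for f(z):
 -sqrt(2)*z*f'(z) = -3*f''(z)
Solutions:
 f(z) = C1 + C2*erfi(2^(3/4)*sqrt(3)*z/6)


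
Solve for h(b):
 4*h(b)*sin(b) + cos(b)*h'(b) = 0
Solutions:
 h(b) = C1*cos(b)^4


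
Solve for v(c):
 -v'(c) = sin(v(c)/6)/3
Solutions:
 c/3 + 3*log(cos(v(c)/6) - 1) - 3*log(cos(v(c)/6) + 1) = C1


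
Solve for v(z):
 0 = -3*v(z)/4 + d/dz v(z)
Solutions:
 v(z) = C1*exp(3*z/4)


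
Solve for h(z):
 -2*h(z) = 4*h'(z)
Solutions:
 h(z) = C1*exp(-z/2)


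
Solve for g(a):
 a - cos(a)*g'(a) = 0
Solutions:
 g(a) = C1 + Integral(a/cos(a), a)


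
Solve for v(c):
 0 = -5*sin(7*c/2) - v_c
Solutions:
 v(c) = C1 + 10*cos(7*c/2)/7


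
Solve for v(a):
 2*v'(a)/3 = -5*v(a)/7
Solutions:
 v(a) = C1*exp(-15*a/14)


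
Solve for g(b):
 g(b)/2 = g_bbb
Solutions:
 g(b) = C3*exp(2^(2/3)*b/2) + (C1*sin(2^(2/3)*sqrt(3)*b/4) + C2*cos(2^(2/3)*sqrt(3)*b/4))*exp(-2^(2/3)*b/4)


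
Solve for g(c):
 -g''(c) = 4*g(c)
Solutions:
 g(c) = C1*sin(2*c) + C2*cos(2*c)


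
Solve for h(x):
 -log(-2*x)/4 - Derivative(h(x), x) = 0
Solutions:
 h(x) = C1 - x*log(-x)/4 + x*(1 - log(2))/4


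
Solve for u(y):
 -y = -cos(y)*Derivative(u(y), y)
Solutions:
 u(y) = C1 + Integral(y/cos(y), y)


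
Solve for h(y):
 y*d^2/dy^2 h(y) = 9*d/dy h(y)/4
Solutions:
 h(y) = C1 + C2*y^(13/4)


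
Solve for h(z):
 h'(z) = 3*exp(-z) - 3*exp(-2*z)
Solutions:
 h(z) = C1 - 3*exp(-z) + 3*exp(-2*z)/2


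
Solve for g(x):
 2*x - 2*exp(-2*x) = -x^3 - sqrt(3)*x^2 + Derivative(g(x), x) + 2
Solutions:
 g(x) = C1 + x^4/4 + sqrt(3)*x^3/3 + x^2 - 2*x + exp(-2*x)


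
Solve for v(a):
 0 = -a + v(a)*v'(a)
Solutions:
 v(a) = -sqrt(C1 + a^2)
 v(a) = sqrt(C1 + a^2)


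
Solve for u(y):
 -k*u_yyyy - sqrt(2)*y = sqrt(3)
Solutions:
 u(y) = C1 + C2*y + C3*y^2 + C4*y^3 - sqrt(2)*y^5/(120*k) - sqrt(3)*y^4/(24*k)


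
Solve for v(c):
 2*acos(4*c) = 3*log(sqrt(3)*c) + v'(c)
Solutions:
 v(c) = C1 - 3*c*log(c) + 2*c*acos(4*c) - 3*c*log(3)/2 + 3*c - sqrt(1 - 16*c^2)/2


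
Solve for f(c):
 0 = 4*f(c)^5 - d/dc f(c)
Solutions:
 f(c) = -(-1/(C1 + 16*c))^(1/4)
 f(c) = (-1/(C1 + 16*c))^(1/4)
 f(c) = -I*(-1/(C1 + 16*c))^(1/4)
 f(c) = I*(-1/(C1 + 16*c))^(1/4)


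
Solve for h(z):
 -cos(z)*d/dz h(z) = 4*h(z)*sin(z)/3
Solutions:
 h(z) = C1*cos(z)^(4/3)


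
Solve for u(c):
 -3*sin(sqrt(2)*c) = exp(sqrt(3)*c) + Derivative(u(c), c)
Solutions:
 u(c) = C1 - sqrt(3)*exp(sqrt(3)*c)/3 + 3*sqrt(2)*cos(sqrt(2)*c)/2


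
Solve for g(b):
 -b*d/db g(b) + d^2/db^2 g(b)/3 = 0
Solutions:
 g(b) = C1 + C2*erfi(sqrt(6)*b/2)


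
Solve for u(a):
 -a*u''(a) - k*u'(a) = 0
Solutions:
 u(a) = C1 + a^(1 - re(k))*(C2*sin(log(a)*Abs(im(k))) + C3*cos(log(a)*im(k)))


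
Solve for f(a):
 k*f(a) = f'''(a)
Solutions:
 f(a) = C1*exp(a*k^(1/3)) + C2*exp(a*k^(1/3)*(-1 + sqrt(3)*I)/2) + C3*exp(-a*k^(1/3)*(1 + sqrt(3)*I)/2)


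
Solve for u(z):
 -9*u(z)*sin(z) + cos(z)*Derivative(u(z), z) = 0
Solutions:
 u(z) = C1/cos(z)^9


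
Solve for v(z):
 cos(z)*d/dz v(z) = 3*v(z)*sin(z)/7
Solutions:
 v(z) = C1/cos(z)^(3/7)


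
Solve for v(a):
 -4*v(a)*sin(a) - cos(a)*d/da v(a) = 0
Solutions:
 v(a) = C1*cos(a)^4


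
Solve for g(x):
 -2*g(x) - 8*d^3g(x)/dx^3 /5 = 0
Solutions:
 g(x) = C3*exp(-10^(1/3)*x/2) + (C1*sin(10^(1/3)*sqrt(3)*x/4) + C2*cos(10^(1/3)*sqrt(3)*x/4))*exp(10^(1/3)*x/4)


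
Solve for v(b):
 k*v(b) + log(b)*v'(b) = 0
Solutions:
 v(b) = C1*exp(-k*li(b))


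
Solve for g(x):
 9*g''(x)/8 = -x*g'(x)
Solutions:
 g(x) = C1 + C2*erf(2*x/3)


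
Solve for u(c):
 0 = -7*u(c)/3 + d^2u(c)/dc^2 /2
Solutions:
 u(c) = C1*exp(-sqrt(42)*c/3) + C2*exp(sqrt(42)*c/3)


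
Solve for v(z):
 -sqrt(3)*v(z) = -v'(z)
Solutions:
 v(z) = C1*exp(sqrt(3)*z)


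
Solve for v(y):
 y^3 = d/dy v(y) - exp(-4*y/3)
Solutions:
 v(y) = C1 + y^4/4 - 3*exp(-4*y/3)/4


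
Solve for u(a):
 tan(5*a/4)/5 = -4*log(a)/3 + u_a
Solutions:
 u(a) = C1 + 4*a*log(a)/3 - 4*a/3 - 4*log(cos(5*a/4))/25


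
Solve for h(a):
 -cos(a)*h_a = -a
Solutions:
 h(a) = C1 + Integral(a/cos(a), a)


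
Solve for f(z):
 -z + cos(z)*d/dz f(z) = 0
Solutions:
 f(z) = C1 + Integral(z/cos(z), z)


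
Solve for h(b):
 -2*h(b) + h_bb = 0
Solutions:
 h(b) = C1*exp(-sqrt(2)*b) + C2*exp(sqrt(2)*b)


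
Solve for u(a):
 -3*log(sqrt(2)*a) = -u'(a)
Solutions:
 u(a) = C1 + 3*a*log(a) - 3*a + 3*a*log(2)/2


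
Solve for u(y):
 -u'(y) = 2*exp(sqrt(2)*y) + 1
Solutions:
 u(y) = C1 - y - sqrt(2)*exp(sqrt(2)*y)


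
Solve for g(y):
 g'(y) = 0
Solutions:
 g(y) = C1


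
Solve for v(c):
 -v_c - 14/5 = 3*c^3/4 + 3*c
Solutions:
 v(c) = C1 - 3*c^4/16 - 3*c^2/2 - 14*c/5


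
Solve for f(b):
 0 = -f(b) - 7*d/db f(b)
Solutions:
 f(b) = C1*exp(-b/7)


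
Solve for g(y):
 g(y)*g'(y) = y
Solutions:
 g(y) = -sqrt(C1 + y^2)
 g(y) = sqrt(C1 + y^2)


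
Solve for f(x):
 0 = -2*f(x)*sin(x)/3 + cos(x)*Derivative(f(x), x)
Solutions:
 f(x) = C1/cos(x)^(2/3)


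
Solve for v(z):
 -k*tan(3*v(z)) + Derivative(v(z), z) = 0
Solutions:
 v(z) = -asin(C1*exp(3*k*z))/3 + pi/3
 v(z) = asin(C1*exp(3*k*z))/3


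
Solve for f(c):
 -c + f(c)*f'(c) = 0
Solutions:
 f(c) = -sqrt(C1 + c^2)
 f(c) = sqrt(C1 + c^2)


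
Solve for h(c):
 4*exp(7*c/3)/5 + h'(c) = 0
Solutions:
 h(c) = C1 - 12*exp(7*c/3)/35


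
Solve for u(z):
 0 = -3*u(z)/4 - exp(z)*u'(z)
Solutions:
 u(z) = C1*exp(3*exp(-z)/4)


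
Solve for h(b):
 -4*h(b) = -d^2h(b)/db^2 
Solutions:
 h(b) = C1*exp(-2*b) + C2*exp(2*b)


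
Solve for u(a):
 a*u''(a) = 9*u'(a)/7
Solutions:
 u(a) = C1 + C2*a^(16/7)


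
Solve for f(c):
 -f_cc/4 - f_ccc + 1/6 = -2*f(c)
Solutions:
 f(c) = C1*exp(-c*((24*sqrt(5178) + 1727)^(-1/3) + 2 + (24*sqrt(5178) + 1727)^(1/3))/24)*sin(sqrt(3)*c*(-(24*sqrt(5178) + 1727)^(1/3) + (24*sqrt(5178) + 1727)^(-1/3))/24) + C2*exp(-c*((24*sqrt(5178) + 1727)^(-1/3) + 2 + (24*sqrt(5178) + 1727)^(1/3))/24)*cos(sqrt(3)*c*(-(24*sqrt(5178) + 1727)^(1/3) + (24*sqrt(5178) + 1727)^(-1/3))/24) + C3*exp(c*(-1 + (24*sqrt(5178) + 1727)^(-1/3) + (24*sqrt(5178) + 1727)^(1/3))/12) - 1/12


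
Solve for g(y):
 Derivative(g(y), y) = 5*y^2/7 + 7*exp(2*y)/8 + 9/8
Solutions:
 g(y) = C1 + 5*y^3/21 + 9*y/8 + 7*exp(2*y)/16


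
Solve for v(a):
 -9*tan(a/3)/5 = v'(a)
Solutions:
 v(a) = C1 + 27*log(cos(a/3))/5


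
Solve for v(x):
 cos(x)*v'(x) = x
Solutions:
 v(x) = C1 + Integral(x/cos(x), x)


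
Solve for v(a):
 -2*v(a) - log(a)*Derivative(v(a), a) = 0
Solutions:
 v(a) = C1*exp(-2*li(a))


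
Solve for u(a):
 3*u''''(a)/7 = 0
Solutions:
 u(a) = C1 + C2*a + C3*a^2 + C4*a^3


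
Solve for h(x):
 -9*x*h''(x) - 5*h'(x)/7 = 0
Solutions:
 h(x) = C1 + C2*x^(58/63)


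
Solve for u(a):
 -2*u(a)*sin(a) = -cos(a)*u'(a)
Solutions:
 u(a) = C1/cos(a)^2


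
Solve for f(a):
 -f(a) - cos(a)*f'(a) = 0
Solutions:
 f(a) = C1*sqrt(sin(a) - 1)/sqrt(sin(a) + 1)


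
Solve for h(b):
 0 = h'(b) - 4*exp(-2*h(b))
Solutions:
 h(b) = log(-sqrt(C1 + 8*b))
 h(b) = log(C1 + 8*b)/2


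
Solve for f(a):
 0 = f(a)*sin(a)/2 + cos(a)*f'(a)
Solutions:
 f(a) = C1*sqrt(cos(a))


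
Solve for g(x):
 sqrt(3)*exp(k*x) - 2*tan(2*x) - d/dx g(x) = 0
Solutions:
 g(x) = C1 + sqrt(3)*Piecewise((exp(k*x)/k, Ne(k, 0)), (x, True)) + log(cos(2*x))


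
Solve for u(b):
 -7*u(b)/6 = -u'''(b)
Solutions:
 u(b) = C3*exp(6^(2/3)*7^(1/3)*b/6) + (C1*sin(2^(2/3)*3^(1/6)*7^(1/3)*b/4) + C2*cos(2^(2/3)*3^(1/6)*7^(1/3)*b/4))*exp(-6^(2/3)*7^(1/3)*b/12)


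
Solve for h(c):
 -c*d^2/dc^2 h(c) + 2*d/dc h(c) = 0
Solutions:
 h(c) = C1 + C2*c^3


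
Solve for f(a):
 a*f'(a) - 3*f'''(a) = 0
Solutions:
 f(a) = C1 + Integral(C2*airyai(3^(2/3)*a/3) + C3*airybi(3^(2/3)*a/3), a)


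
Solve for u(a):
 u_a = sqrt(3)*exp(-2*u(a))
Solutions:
 u(a) = log(-sqrt(C1 + 2*sqrt(3)*a))
 u(a) = log(C1 + 2*sqrt(3)*a)/2


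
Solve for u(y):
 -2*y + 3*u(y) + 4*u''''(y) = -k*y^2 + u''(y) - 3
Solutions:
 u(y) = -k*y^2/3 - 2*k/9 + 2*y/3 + (C1*sin(sqrt(2)*3^(1/4)*y*sin(atan(sqrt(47))/2)/2) + C2*cos(sqrt(2)*3^(1/4)*y*sin(atan(sqrt(47))/2)/2))*exp(-sqrt(2)*3^(1/4)*y*cos(atan(sqrt(47))/2)/2) + (C3*sin(sqrt(2)*3^(1/4)*y*sin(atan(sqrt(47))/2)/2) + C4*cos(sqrt(2)*3^(1/4)*y*sin(atan(sqrt(47))/2)/2))*exp(sqrt(2)*3^(1/4)*y*cos(atan(sqrt(47))/2)/2) - 1


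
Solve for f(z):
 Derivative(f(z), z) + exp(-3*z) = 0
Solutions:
 f(z) = C1 + exp(-3*z)/3


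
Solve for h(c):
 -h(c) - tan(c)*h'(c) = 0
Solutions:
 h(c) = C1/sin(c)


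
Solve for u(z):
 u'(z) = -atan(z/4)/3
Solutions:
 u(z) = C1 - z*atan(z/4)/3 + 2*log(z^2 + 16)/3


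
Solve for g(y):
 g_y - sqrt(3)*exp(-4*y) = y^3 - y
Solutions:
 g(y) = C1 + y^4/4 - y^2/2 - sqrt(3)*exp(-4*y)/4


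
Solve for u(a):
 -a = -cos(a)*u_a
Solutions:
 u(a) = C1 + Integral(a/cos(a), a)


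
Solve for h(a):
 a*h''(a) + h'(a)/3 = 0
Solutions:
 h(a) = C1 + C2*a^(2/3)


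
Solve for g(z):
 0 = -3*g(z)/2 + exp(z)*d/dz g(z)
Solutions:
 g(z) = C1*exp(-3*exp(-z)/2)


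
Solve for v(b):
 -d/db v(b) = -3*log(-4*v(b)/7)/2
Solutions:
 -2*Integral(1/(log(-_y) - log(7) + 2*log(2)), (_y, v(b)))/3 = C1 - b


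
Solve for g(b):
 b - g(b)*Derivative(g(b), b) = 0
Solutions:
 g(b) = -sqrt(C1 + b^2)
 g(b) = sqrt(C1 + b^2)


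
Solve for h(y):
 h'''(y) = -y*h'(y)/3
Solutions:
 h(y) = C1 + Integral(C2*airyai(-3^(2/3)*y/3) + C3*airybi(-3^(2/3)*y/3), y)


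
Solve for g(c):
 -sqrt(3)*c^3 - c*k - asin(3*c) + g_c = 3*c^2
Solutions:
 g(c) = C1 + sqrt(3)*c^4/4 + c^3 + c^2*k/2 + c*asin(3*c) + sqrt(1 - 9*c^2)/3


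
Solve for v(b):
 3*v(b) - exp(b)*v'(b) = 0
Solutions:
 v(b) = C1*exp(-3*exp(-b))


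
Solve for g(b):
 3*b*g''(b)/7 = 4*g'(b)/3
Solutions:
 g(b) = C1 + C2*b^(37/9)


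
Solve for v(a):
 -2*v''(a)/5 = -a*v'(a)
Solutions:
 v(a) = C1 + C2*erfi(sqrt(5)*a/2)


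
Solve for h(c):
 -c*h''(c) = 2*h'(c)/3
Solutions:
 h(c) = C1 + C2*c^(1/3)


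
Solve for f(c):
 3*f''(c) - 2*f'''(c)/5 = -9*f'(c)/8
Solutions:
 f(c) = C1 + C2*exp(3*c*(5 - sqrt(30))/4) + C3*exp(3*c*(5 + sqrt(30))/4)


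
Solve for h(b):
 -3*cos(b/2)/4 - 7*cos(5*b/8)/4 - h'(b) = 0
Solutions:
 h(b) = C1 - 3*sin(b/2)/2 - 14*sin(5*b/8)/5


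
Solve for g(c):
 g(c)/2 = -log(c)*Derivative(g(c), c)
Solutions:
 g(c) = C1*exp(-li(c)/2)


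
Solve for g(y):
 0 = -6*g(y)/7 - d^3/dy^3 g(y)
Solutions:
 g(y) = C3*exp(-6^(1/3)*7^(2/3)*y/7) + (C1*sin(2^(1/3)*3^(5/6)*7^(2/3)*y/14) + C2*cos(2^(1/3)*3^(5/6)*7^(2/3)*y/14))*exp(6^(1/3)*7^(2/3)*y/14)


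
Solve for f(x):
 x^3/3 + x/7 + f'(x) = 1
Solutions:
 f(x) = C1 - x^4/12 - x^2/14 + x


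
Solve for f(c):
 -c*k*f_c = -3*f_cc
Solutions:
 f(c) = Piecewise((-sqrt(6)*sqrt(pi)*C1*erf(sqrt(6)*c*sqrt(-k)/6)/(2*sqrt(-k)) - C2, (k > 0) | (k < 0)), (-C1*c - C2, True))


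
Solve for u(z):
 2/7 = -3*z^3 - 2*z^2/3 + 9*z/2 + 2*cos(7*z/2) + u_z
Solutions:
 u(z) = C1 + 3*z^4/4 + 2*z^3/9 - 9*z^2/4 + 2*z/7 - 4*sin(7*z/2)/7


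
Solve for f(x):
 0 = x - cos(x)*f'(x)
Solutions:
 f(x) = C1 + Integral(x/cos(x), x)


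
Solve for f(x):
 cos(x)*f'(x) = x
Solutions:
 f(x) = C1 + Integral(x/cos(x), x)


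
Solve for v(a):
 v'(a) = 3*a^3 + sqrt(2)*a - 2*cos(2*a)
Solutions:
 v(a) = C1 + 3*a^4/4 + sqrt(2)*a^2/2 - sin(2*a)


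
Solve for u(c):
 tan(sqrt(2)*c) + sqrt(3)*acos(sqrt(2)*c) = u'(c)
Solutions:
 u(c) = C1 + sqrt(3)*(c*acos(sqrt(2)*c) - sqrt(2)*sqrt(1 - 2*c^2)/2) - sqrt(2)*log(cos(sqrt(2)*c))/2


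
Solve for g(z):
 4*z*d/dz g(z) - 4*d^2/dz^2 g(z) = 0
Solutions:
 g(z) = C1 + C2*erfi(sqrt(2)*z/2)


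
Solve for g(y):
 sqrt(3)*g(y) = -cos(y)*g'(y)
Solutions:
 g(y) = C1*(sin(y) - 1)^(sqrt(3)/2)/(sin(y) + 1)^(sqrt(3)/2)


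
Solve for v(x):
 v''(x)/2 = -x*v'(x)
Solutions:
 v(x) = C1 + C2*erf(x)


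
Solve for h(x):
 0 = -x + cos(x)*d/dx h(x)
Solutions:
 h(x) = C1 + Integral(x/cos(x), x)


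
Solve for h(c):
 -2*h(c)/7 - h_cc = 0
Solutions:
 h(c) = C1*sin(sqrt(14)*c/7) + C2*cos(sqrt(14)*c/7)


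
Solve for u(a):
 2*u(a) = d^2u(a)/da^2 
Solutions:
 u(a) = C1*exp(-sqrt(2)*a) + C2*exp(sqrt(2)*a)


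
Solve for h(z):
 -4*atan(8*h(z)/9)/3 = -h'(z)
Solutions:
 Integral(1/atan(8*_y/9), (_y, h(z))) = C1 + 4*z/3


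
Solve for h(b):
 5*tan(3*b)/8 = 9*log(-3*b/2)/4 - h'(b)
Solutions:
 h(b) = C1 + 9*b*log(-b)/4 - 9*b/4 - 9*b*log(2)/4 + 9*b*log(3)/4 + 5*log(cos(3*b))/24


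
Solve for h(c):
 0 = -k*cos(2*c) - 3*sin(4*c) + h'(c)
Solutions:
 h(c) = C1 + k*sin(2*c)/2 - 3*cos(4*c)/4


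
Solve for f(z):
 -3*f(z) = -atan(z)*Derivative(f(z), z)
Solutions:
 f(z) = C1*exp(3*Integral(1/atan(z), z))


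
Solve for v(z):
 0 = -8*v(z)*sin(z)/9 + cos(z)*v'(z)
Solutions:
 v(z) = C1/cos(z)^(8/9)


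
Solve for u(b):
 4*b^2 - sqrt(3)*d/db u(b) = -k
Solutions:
 u(b) = C1 + 4*sqrt(3)*b^3/9 + sqrt(3)*b*k/3


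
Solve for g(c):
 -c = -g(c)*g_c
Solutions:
 g(c) = -sqrt(C1 + c^2)
 g(c) = sqrt(C1 + c^2)


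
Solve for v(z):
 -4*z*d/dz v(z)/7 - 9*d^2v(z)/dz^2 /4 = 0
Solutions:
 v(z) = C1 + C2*erf(2*sqrt(14)*z/21)


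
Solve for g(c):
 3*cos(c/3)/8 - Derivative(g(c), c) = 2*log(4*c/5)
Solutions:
 g(c) = C1 - 2*c*log(c) - 4*c*log(2) + 2*c + 2*c*log(5) + 9*sin(c/3)/8


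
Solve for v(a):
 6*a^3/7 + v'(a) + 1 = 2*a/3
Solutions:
 v(a) = C1 - 3*a^4/14 + a^2/3 - a


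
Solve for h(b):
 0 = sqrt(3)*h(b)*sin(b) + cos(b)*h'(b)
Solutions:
 h(b) = C1*cos(b)^(sqrt(3))


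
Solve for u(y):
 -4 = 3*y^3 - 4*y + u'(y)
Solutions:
 u(y) = C1 - 3*y^4/4 + 2*y^2 - 4*y


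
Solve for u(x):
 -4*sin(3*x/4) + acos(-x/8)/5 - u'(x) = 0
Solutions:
 u(x) = C1 + x*acos(-x/8)/5 + sqrt(64 - x^2)/5 + 16*cos(3*x/4)/3


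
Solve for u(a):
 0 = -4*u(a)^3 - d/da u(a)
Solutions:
 u(a) = -sqrt(2)*sqrt(-1/(C1 - 4*a))/2
 u(a) = sqrt(2)*sqrt(-1/(C1 - 4*a))/2


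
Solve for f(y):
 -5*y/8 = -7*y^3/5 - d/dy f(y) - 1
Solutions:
 f(y) = C1 - 7*y^4/20 + 5*y^2/16 - y


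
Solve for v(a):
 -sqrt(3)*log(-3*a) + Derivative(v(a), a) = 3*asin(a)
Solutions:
 v(a) = C1 + sqrt(3)*a*(log(-a) - 1) + 3*a*asin(a) + sqrt(3)*a*log(3) + 3*sqrt(1 - a^2)


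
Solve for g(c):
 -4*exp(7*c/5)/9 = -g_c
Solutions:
 g(c) = C1 + 20*exp(7*c/5)/63


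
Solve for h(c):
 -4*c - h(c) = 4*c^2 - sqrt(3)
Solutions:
 h(c) = -4*c^2 - 4*c + sqrt(3)


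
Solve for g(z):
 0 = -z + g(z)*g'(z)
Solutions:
 g(z) = -sqrt(C1 + z^2)
 g(z) = sqrt(C1 + z^2)


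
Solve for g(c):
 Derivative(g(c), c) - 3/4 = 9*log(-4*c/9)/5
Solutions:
 g(c) = C1 + 9*c*log(-c)/5 + 3*c*(-24*log(3) - 7 + 24*log(2))/20


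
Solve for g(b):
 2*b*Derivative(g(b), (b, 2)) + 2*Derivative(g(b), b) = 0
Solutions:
 g(b) = C1 + C2*log(b)


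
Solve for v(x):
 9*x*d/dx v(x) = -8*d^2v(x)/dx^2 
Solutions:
 v(x) = C1 + C2*erf(3*x/4)


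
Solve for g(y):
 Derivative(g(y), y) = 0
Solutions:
 g(y) = C1


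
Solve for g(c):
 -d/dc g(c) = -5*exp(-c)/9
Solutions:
 g(c) = C1 - 5*exp(-c)/9


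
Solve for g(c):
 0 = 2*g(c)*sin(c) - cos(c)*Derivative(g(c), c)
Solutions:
 g(c) = C1/cos(c)^2


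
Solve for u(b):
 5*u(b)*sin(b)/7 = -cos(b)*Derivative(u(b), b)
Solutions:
 u(b) = C1*cos(b)^(5/7)


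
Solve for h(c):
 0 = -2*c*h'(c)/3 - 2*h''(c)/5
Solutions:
 h(c) = C1 + C2*erf(sqrt(30)*c/6)


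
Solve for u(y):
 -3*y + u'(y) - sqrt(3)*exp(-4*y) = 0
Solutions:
 u(y) = C1 + 3*y^2/2 - sqrt(3)*exp(-4*y)/4


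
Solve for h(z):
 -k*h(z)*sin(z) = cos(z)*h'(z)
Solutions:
 h(z) = C1*exp(k*log(cos(z)))


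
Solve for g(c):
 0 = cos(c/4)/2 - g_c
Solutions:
 g(c) = C1 + 2*sin(c/4)


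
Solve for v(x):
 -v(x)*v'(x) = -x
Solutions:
 v(x) = -sqrt(C1 + x^2)
 v(x) = sqrt(C1 + x^2)


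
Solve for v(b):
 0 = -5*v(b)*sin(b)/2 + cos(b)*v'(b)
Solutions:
 v(b) = C1/cos(b)^(5/2)


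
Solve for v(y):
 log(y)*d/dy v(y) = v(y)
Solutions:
 v(y) = C1*exp(li(y))


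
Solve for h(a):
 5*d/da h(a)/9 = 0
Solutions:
 h(a) = C1


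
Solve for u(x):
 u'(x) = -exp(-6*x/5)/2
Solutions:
 u(x) = C1 + 5*exp(-6*x/5)/12


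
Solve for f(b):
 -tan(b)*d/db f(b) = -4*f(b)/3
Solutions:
 f(b) = C1*sin(b)^(4/3)


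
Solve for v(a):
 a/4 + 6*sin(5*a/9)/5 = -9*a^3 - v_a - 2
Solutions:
 v(a) = C1 - 9*a^4/4 - a^2/8 - 2*a + 54*cos(5*a/9)/25


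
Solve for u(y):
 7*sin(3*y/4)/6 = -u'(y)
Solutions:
 u(y) = C1 + 14*cos(3*y/4)/9


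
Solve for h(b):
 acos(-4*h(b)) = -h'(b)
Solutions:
 Integral(1/acos(-4*_y), (_y, h(b))) = C1 - b


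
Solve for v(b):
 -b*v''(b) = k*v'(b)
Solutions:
 v(b) = C1 + b^(1 - re(k))*(C2*sin(log(b)*Abs(im(k))) + C3*cos(log(b)*im(k)))


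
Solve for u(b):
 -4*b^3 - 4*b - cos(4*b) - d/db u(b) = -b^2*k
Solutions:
 u(b) = C1 - b^4 + b^3*k/3 - 2*b^2 - sin(4*b)/4


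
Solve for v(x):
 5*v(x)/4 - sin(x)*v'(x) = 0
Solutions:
 v(x) = C1*(cos(x) - 1)^(5/8)/(cos(x) + 1)^(5/8)


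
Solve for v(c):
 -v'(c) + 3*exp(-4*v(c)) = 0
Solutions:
 v(c) = log(-I*(C1 + 12*c)^(1/4))
 v(c) = log(I*(C1 + 12*c)^(1/4))
 v(c) = log(-(C1 + 12*c)^(1/4))
 v(c) = log(C1 + 12*c)/4


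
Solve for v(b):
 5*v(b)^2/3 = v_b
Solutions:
 v(b) = -3/(C1 + 5*b)


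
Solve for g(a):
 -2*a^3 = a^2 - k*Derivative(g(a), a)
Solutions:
 g(a) = C1 + a^4/(2*k) + a^3/(3*k)


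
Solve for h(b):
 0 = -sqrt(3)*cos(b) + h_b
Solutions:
 h(b) = C1 + sqrt(3)*sin(b)


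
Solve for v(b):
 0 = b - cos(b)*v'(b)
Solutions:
 v(b) = C1 + Integral(b/cos(b), b)


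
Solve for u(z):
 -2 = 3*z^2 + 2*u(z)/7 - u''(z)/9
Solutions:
 u(z) = C1*exp(-3*sqrt(14)*z/7) + C2*exp(3*sqrt(14)*z/7) - 21*z^2/2 - 91/6


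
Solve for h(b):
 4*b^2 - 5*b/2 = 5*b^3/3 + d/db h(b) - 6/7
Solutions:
 h(b) = C1 - 5*b^4/12 + 4*b^3/3 - 5*b^2/4 + 6*b/7


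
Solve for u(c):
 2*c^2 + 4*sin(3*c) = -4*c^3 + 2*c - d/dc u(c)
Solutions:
 u(c) = C1 - c^4 - 2*c^3/3 + c^2 + 4*cos(3*c)/3
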